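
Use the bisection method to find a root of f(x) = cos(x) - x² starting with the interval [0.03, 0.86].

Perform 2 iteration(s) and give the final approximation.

f(x) = cos(x) - x²
Initial interval: [0.03, 0.86]

Iteration 1:
  c_1 = (0.030000 + 0.860000)/2 = 0.445000
  f(c_1) = f(0.445000) = 0.704586
  f(a) × f(c) ≥ 0, new interval: [0.445000, 0.860000]
Iteration 2:
  c_2 = (0.445000 + 0.860000)/2 = 0.652500
  f(c_2) = f(0.652500) = 0.368812
  f(a) × f(c) ≥ 0, new interval: [0.652500, 0.860000]

After 2 iteration(s), the approximation is c_2 = 0.652500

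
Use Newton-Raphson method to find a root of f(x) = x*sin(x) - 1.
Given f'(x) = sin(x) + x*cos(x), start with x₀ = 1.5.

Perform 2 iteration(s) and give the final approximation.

f(x) = x*sin(x) - 1
f'(x) = sin(x) + x*cos(x)
x₀ = 1.5

Newton-Raphson formula: x_{n+1} = x_n - f(x_n)/f'(x_n)

Iteration 1:
  f(1.500000) = 0.496242
  f'(1.500000) = 1.103601
  x_1 = 1.500000 - 0.496242/1.103601 = 1.050342
Iteration 2:
  f(1.050342) = -0.088730
  f'(1.050342) = 1.389902
  x_2 = 1.050342 - (-0.088730)/1.389902 = 1.114181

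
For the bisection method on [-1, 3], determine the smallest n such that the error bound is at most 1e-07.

We need (b-a)/2^n ≤ 1e-07
(3 - (-1))/2^n ≤ 1e-07
4/2^n ≤ 1e-07
2^n ≥ 40000000
n ≥ log₂(40000000) = 25.25
n ≥ 26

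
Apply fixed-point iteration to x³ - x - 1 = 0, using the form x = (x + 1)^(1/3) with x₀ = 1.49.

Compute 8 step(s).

Equation: x³ - x - 1 = 0
Fixed-point form: x = (x + 1)^(1/3)
x₀ = 1.49

x_1 = g(1.490000) = 1.355397
x_2 = g(1.355397) = 1.330520
x_3 = g(1.330520) = 1.325819
x_4 = g(1.325819) = 1.324927
x_5 = g(1.324927) = 1.324758
x_6 = g(1.324758) = 1.324726
x_7 = g(1.324726) = 1.324719
x_8 = g(1.324719) = 1.324718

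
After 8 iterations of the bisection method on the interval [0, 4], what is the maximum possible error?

Bisection error bound: |error| ≤ (b-a)/2^n
|error| ≤ (4 - 0)/2^8 = 4/2^8
|error| ≤ 0.0156250000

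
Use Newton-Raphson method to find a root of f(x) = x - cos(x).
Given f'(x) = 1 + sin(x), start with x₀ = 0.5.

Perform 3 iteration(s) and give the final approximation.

f(x) = x - cos(x)
f'(x) = 1 + sin(x)
x₀ = 0.5

Newton-Raphson formula: x_{n+1} = x_n - f(x_n)/f'(x_n)

Iteration 1:
  f(0.500000) = -0.377583
  f'(0.500000) = 1.479426
  x_1 = 0.500000 - (-0.377583)/1.479426 = 0.755222
Iteration 2:
  f(0.755222) = 0.027103
  f'(0.755222) = 1.685451
  x_2 = 0.755222 - 0.027103/1.685451 = 0.739142
Iteration 3:
  f(0.739142) = 0.000095
  f'(0.739142) = 1.673654
  x_3 = 0.739142 - 0.000095/1.673654 = 0.739085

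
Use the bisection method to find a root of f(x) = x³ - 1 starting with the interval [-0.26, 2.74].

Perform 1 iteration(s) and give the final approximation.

f(x) = x³ - 1
Initial interval: [-0.26, 2.74]

Iteration 1:
  c_1 = (-0.260000 + 2.740000)/2 = 1.240000
  f(c_1) = f(1.240000) = 0.906624
  f(a) × f(c) < 0, new interval: [-0.260000, 1.240000]

After 1 iteration(s), the approximation is c_1 = 1.240000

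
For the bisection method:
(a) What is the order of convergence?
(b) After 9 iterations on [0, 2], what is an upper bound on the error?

(a) Bisection has linear (order 1) convergence; the error is halved each step.

(b) Error bound = (b-a)/2^n = (2 - 0)/2^{9}
    = 2/2^{9}

(a) 1 (linear); (b) error ≤ 3.91e-03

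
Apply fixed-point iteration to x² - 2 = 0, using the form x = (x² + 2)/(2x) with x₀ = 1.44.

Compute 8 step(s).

Equation: x² - 2 = 0
Fixed-point form: x = (x² + 2)/(2x)
x₀ = 1.44

x_1 = g(1.440000) = 1.414444
x_2 = g(1.414444) = 1.414214
x_3 = g(1.414214) = 1.414214
x_4 = g(1.414214) = 1.414214
x_5 = g(1.414214) = 1.414214
x_6 = g(1.414214) = 1.414214
x_7 = g(1.414214) = 1.414214
x_8 = g(1.414214) = 1.414214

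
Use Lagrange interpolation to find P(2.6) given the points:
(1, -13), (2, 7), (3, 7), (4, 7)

Lagrange interpolation formula:
P(x) = Σ yᵢ × Lᵢ(x)
where Lᵢ(x) = Π_{j≠i} (x - xⱼ)/(xᵢ - xⱼ)

L_0(2.6) = (2.6 - 2)/(1 - 2) × (2.6 - 3)/(1 - 3) × (2.6 - 4)/(1 - 4) = -0.056000
L_1(2.6) = (2.6 - 1)/(2 - 1) × (2.6 - 3)/(2 - 3) × (2.6 - 4)/(2 - 4) = 0.448000
L_2(2.6) = (2.6 - 1)/(3 - 1) × (2.6 - 2)/(3 - 2) × (2.6 - 4)/(3 - 4) = 0.672000
L_3(2.6) = (2.6 - 1)/(4 - 1) × (2.6 - 2)/(4 - 2) × (2.6 - 3)/(4 - 3) = -0.064000

P(2.6) = (-13)×L_0(2.6) + 7×L_1(2.6) + 7×L_2(2.6) + 7×L_3(2.6)
P(2.6) = 8.120000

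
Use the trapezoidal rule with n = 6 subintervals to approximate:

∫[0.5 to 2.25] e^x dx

f(x) = e^x
a = 0.5, b = 2.25, n = 6
h = (b - a)/n = 0.291667

Trapezoidal rule: (h/2)[f(x₀) + 2f(x₁) + 2f(x₂) + ... + f(xₙ)]

x_0 = 0.5000, f(x_0) = 1.648721, coefficient = 1
x_1 = 0.7917, f(x_1) = 2.207072, coefficient = 2
x_2 = 1.0833, f(x_2) = 2.954512, coefficient = 2
x_3 = 1.3750, f(x_3) = 3.955077, coefficient = 2
x_4 = 1.6667, f(x_4) = 5.294490, coefficient = 2
x_5 = 1.9583, f(x_5) = 7.087505, coefficient = 2
x_6 = 2.2500, f(x_6) = 9.487736, coefficient = 1

I ≈ (0.291667/2) × 54.133767 = 7.894508
Exact value: 7.839015
Error: 0.055493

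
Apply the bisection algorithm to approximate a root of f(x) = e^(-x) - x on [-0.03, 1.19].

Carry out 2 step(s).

f(x) = e^(-x) - x
Initial interval: [-0.03, 1.19]

Iteration 1:
  c_1 = (-0.030000 + 1.190000)/2 = 0.580000
  f(c_1) = f(0.580000) = -0.020102
  f(a) × f(c) < 0, new interval: [-0.030000, 0.580000]
Iteration 2:
  c_2 = (-0.030000 + 0.580000)/2 = 0.275000
  f(c_2) = f(0.275000) = 0.484572
  f(a) × f(c) ≥ 0, new interval: [0.275000, 0.580000]

After 2 iteration(s), the approximation is c_2 = 0.275000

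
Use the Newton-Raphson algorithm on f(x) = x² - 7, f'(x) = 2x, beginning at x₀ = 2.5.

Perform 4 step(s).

f(x) = x² - 7
f'(x) = 2x
x₀ = 2.5

Newton-Raphson formula: x_{n+1} = x_n - f(x_n)/f'(x_n)

Iteration 1:
  f(2.500000) = -0.750000
  f'(2.500000) = 5.000000
  x_1 = 2.500000 - (-0.750000)/5.000000 = 2.650000
Iteration 2:
  f(2.650000) = 0.022500
  f'(2.650000) = 5.300000
  x_2 = 2.650000 - 0.022500/5.300000 = 2.645755
Iteration 3:
  f(2.645755) = 0.000018
  f'(2.645755) = 5.291509
  x_3 = 2.645755 - 0.000018/5.291509 = 2.645751
Iteration 4:
  f(2.645751) = 0.000000
  f'(2.645751) = 5.291503
  x_4 = 2.645751 - 0.000000/5.291503 = 2.645751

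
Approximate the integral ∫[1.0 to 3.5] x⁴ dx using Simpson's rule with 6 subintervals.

f(x) = x⁴
a = 1.0, b = 3.5, n = 6
h = (b - a)/n = 0.416667

Simpson's rule: (h/3)[f(x₀) + 4f(x₁) + 2f(x₂) + ... + f(xₙ)]

x_0 = 1.0000, f(x_0) = 1.000000, coefficient = 1
x_1 = 1.4167, f(x_1) = 4.027826, coefficient = 4
x_2 = 1.8333, f(x_2) = 11.297068, coefficient = 2
x_3 = 2.2500, f(x_3) = 25.628906, coefficient = 4
x_4 = 2.6667, f(x_4) = 50.567901, coefficient = 2
x_5 = 3.0833, f(x_5) = 90.381993, coefficient = 4
x_6 = 3.5000, f(x_6) = 150.062500, coefficient = 1

I ≈ (0.416667/3) × 754.947338 = 104.853797
Exact value: 104.843750
Error: 0.010047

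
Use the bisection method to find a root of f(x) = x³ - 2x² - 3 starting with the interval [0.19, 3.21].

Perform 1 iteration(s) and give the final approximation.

f(x) = x³ - 2x² - 3
Initial interval: [0.19, 3.21]

Iteration 1:
  c_1 = (0.190000 + 3.210000)/2 = 1.700000
  f(c_1) = f(1.700000) = -3.867000
  f(a) × f(c) ≥ 0, new interval: [1.700000, 3.210000]

After 1 iteration(s), the approximation is c_1 = 1.700000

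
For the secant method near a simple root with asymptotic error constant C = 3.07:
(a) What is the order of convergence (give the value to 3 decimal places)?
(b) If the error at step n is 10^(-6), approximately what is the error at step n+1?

(a) Secant method has superlinear convergence with order φ = (1+√5)/2 ≈ 1.618.
    This means |e_{n+1}| ≈ C|e_n|^1.618.

(b) With |e_n| = 10^(-6) and C = 3.07:
    |e_{n+1}| ≈ 3.07 × (10^(-6))^1.618 = 3.07 × 10^(-9.71)

(a) ≈ 1.618 (golden ratio); (b) |e_{n+1}| ≈ 6.011e-10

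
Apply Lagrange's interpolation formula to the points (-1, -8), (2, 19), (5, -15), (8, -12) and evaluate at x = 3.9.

Lagrange interpolation formula:
P(x) = Σ yᵢ × Lᵢ(x)
where Lᵢ(x) = Π_{j≠i} (x - xⱼ)/(xᵢ - xⱼ)

L_0(3.9) = (3.9 - 2)/(-1 - 2) × (3.9 - 5)/(-1 - 5) × (3.9 - 8)/(-1 - 8) = -0.052895
L_1(3.9) = (3.9 - (-1))/(2 - (-1)) × (3.9 - 5)/(2 - 5) × (3.9 - 8)/(2 - 8) = 0.409241
L_2(3.9) = (3.9 - (-1))/(5 - (-1)) × (3.9 - 2)/(5 - 2) × (3.9 - 8)/(5 - 8) = 0.706870
L_3(3.9) = (3.9 - (-1))/(8 - (-1)) × (3.9 - 2)/(8 - 2) × (3.9 - 5)/(8 - 5) = -0.063216

P(3.9) = (-8)×L_0(3.9) + 19×L_1(3.9) + (-15)×L_2(3.9) + (-12)×L_3(3.9)
P(3.9) = -1.645728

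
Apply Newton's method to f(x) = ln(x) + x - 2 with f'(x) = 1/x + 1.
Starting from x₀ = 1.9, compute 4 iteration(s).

f(x) = ln(x) + x - 2
f'(x) = 1/x + 1
x₀ = 1.9

Newton-Raphson formula: x_{n+1} = x_n - f(x_n)/f'(x_n)

Iteration 1:
  f(1.900000) = 0.541854
  f'(1.900000) = 1.526316
  x_1 = 1.900000 - 0.541854/1.526316 = 1.544992
Iteration 2:
  f(1.544992) = -0.019989
  f'(1.544992) = 1.647252
  x_2 = 1.544992 - (-0.019989)/1.647252 = 1.557127
Iteration 3:
  f(1.557127) = -0.000031
  f'(1.557127) = 1.642208
  x_3 = 1.557127 - (-0.000031)/1.642208 = 1.557146
Iteration 4:
  f(1.557146) = 0.000000
  f'(1.557146) = 1.642201
  x_4 = 1.557146 - 0.000000/1.642201 = 1.557146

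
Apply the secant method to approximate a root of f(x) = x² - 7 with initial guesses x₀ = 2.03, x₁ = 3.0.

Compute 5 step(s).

f(x) = x² - 7
x₀ = 2.03, x₁ = 3.0

Secant formula: x_{n+1} = x_n - f(x_n)(x_n - x_{n-1})/(f(x_n) - f(x_{n-1}))

Iteration 1:
  f(2.030000) = -2.879100
  f(3.000000) = 2.000000
  x_2 = 3.000000 - 2.000000×(3.000000 - 2.030000)/(2.000000 - (-2.879100))
       = 2.602386
Iteration 2:
  f(3.000000) = 2.000000
  f(2.602386) = -0.227589
  x_3 = 2.602386 - (-0.227589)×(2.602386 - 3.000000)/(-0.227589 - 2.000000)
       = 2.643009
Iteration 3:
  f(2.602386) = -0.227589
  f(2.643009) = -0.014502
  x_4 = 2.643009 - (-0.014502)×(2.643009 - 2.602386)/(-0.014502 - (-0.227589))
       = 2.645774
Iteration 4:
  f(2.643009) = -0.014502
  f(2.645774) = 0.000120
  x_5 = 2.645774 - 0.000120×(2.645774 - 2.643009)/(0.000120 - (-0.014502))
       = 2.645751
Iteration 5:
  f(2.645774) = 0.000120
  f(2.645751) = 0.000000
  x_6 = 2.645751 - 0.000000×(2.645751 - 2.645774)/(0.000000 - 0.000120)
       = 2.645751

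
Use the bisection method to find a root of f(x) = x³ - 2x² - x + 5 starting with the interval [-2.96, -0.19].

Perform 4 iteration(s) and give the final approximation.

f(x) = x³ - 2x² - x + 5
Initial interval: [-2.96, -0.19]

Iteration 1:
  c_1 = (-2.960000 + (-0.190000))/2 = -1.575000
  f(c_1) = f(-1.575000) = -2.293234
  f(a) × f(c) ≥ 0, new interval: [-1.575000, -0.190000]
Iteration 2:
  c_2 = (-1.575000 + (-0.190000))/2 = -0.882500
  f(c_2) = f(-0.882500) = 3.637591
  f(a) × f(c) < 0, new interval: [-1.575000, -0.882500]
Iteration 3:
  c_3 = (-1.575000 + (-0.882500))/2 = -1.228750
  f(c_3) = f(-1.228750) = 1.353897
  f(a) × f(c) < 0, new interval: [-1.575000, -1.228750]
Iteration 4:
  c_4 = (-1.575000 + (-1.228750))/2 = -1.401875
  f(c_4) = f(-1.401875) = -0.283672
  f(a) × f(c) ≥ 0, new interval: [-1.401875, -1.228750]

After 4 iteration(s), the approximation is c_4 = -1.401875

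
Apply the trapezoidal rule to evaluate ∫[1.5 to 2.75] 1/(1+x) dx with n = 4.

f(x) = 1/(1+x)
a = 1.5, b = 2.75, n = 4
h = (b - a)/n = 0.312500

Trapezoidal rule: (h/2)[f(x₀) + 2f(x₁) + 2f(x₂) + ... + f(xₙ)]

x_0 = 1.5000, f(x_0) = 0.400000, coefficient = 1
x_1 = 1.8125, f(x_1) = 0.355556, coefficient = 2
x_2 = 2.1250, f(x_2) = 0.320000, coefficient = 2
x_3 = 2.4375, f(x_3) = 0.290909, coefficient = 2
x_4 = 2.7500, f(x_4) = 0.266667, coefficient = 1

I ≈ (0.312500/2) × 2.599596 = 0.406187
Exact value: 0.405465
Error: 0.000722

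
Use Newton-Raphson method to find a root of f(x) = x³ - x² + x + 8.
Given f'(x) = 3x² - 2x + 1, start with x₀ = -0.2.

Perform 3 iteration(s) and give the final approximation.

f(x) = x³ - x² + x + 8
f'(x) = 3x² - 2x + 1
x₀ = -0.2

Newton-Raphson formula: x_{n+1} = x_n - f(x_n)/f'(x_n)

Iteration 1:
  f(-0.200000) = 7.752000
  f'(-0.200000) = 1.520000
  x_1 = -0.200000 - 7.752000/1.520000 = -5.300000
Iteration 2:
  f(-5.300000) = -174.267000
  f'(-5.300000) = 95.870000
  x_2 = -5.300000 - (-174.267000)/95.870000 = -3.482257
Iteration 3:
  f(-3.482257) = -49.834625
  f'(-3.482257) = 44.342861
  x_3 = -3.482257 - (-49.834625)/44.342861 = -2.358409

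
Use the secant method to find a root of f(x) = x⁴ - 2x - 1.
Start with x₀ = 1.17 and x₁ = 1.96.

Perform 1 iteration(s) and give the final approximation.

f(x) = x⁴ - 2x - 1
x₀ = 1.17, x₁ = 1.96

Secant formula: x_{n+1} = x_n - f(x_n)(x_n - x_{n-1})/(f(x_n) - f(x_{n-1}))

Iteration 1:
  f(1.170000) = -1.466113
  f(1.960000) = 9.837891
  x_2 = 1.960000 - 9.837891×(1.960000 - 1.170000)/(9.837891 - (-1.466113))
       = 1.272462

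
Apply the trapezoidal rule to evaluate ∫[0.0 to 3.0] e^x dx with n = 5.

f(x) = e^x
a = 0.0, b = 3.0, n = 5
h = (b - a)/n = 0.600000

Trapezoidal rule: (h/2)[f(x₀) + 2f(x₁) + 2f(x₂) + ... + f(xₙ)]

x_0 = 0.0000, f(x_0) = 1.000000, coefficient = 1
x_1 = 0.6000, f(x_1) = 1.822119, coefficient = 2
x_2 = 1.2000, f(x_2) = 3.320117, coefficient = 2
x_3 = 1.8000, f(x_3) = 6.049647, coefficient = 2
x_4 = 2.4000, f(x_4) = 11.023176, coefficient = 2
x_5 = 3.0000, f(x_5) = 20.085537, coefficient = 1

I ≈ (0.600000/2) × 65.515656 = 19.654697
Exact value: 19.085537
Error: 0.569160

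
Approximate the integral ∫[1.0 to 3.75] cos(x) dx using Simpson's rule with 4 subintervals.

f(x) = cos(x)
a = 1.0, b = 3.75, n = 4
h = (b - a)/n = 0.687500

Simpson's rule: (h/3)[f(x₀) + 4f(x₁) + 2f(x₂) + ... + f(xₙ)]

x_0 = 1.0000, f(x_0) = 0.540302, coefficient = 1
x_1 = 1.6875, f(x_1) = -0.116439, coefficient = 4
x_2 = 2.3750, f(x_2) = -0.720278, coefficient = 2
x_3 = 3.0625, f(x_3) = -0.996874, coefficient = 4
x_4 = 3.7500, f(x_4) = -0.820559, coefficient = 1

I ≈ (0.687500/3) × -6.174065 = -1.414890
Exact value: -1.413032
Error: 0.001858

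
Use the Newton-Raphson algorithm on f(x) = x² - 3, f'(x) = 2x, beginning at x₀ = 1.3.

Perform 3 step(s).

f(x) = x² - 3
f'(x) = 2x
x₀ = 1.3

Newton-Raphson formula: x_{n+1} = x_n - f(x_n)/f'(x_n)

Iteration 1:
  f(1.300000) = -1.310000
  f'(1.300000) = 2.600000
  x_1 = 1.300000 - (-1.310000)/2.600000 = 1.803846
Iteration 2:
  f(1.803846) = 0.253861
  f'(1.803846) = 3.607692
  x_2 = 1.803846 - 0.253861/3.607692 = 1.733480
Iteration 3:
  f(1.733480) = 0.004951
  f'(1.733480) = 3.466959
  x_3 = 1.733480 - 0.004951/3.466959 = 1.732051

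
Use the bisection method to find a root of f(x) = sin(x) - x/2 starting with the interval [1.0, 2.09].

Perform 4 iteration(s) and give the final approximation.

f(x) = sin(x) - x/2
Initial interval: [1.0, 2.09]

Iteration 1:
  c_1 = (1.000000 + 2.090000)/2 = 1.545000
  f(c_1) = f(1.545000) = 0.227167
  f(a) × f(c) ≥ 0, new interval: [1.545000, 2.090000]
Iteration 2:
  c_2 = (1.545000 + 2.090000)/2 = 1.817500
  f(c_2) = f(1.817500) = 0.060973
  f(a) × f(c) ≥ 0, new interval: [1.817500, 2.090000]
Iteration 3:
  c_3 = (1.817500 + 2.090000)/2 = 1.953750
  f(c_3) = f(1.953750) = -0.049310
  f(a) × f(c) < 0, new interval: [1.817500, 1.953750]
Iteration 4:
  c_4 = (1.817500 + 1.953750)/2 = 1.885625
  f(c_4) = f(1.885625) = 0.008037
  f(a) × f(c) ≥ 0, new interval: [1.885625, 1.953750]

After 4 iteration(s), the approximation is c_4 = 1.885625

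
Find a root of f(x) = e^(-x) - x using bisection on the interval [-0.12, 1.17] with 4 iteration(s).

f(x) = e^(-x) - x
Initial interval: [-0.12, 1.17]

Iteration 1:
  c_1 = (-0.120000 + 1.170000)/2 = 0.525000
  f(c_1) = f(0.525000) = 0.066555
  f(a) × f(c) ≥ 0, new interval: [0.525000, 1.170000]
Iteration 2:
  c_2 = (0.525000 + 1.170000)/2 = 0.847500
  f(c_2) = f(0.847500) = -0.419015
  f(a) × f(c) < 0, new interval: [0.525000, 0.847500]
Iteration 3:
  c_3 = (0.525000 + 0.847500)/2 = 0.686250
  f(c_3) = f(0.686250) = -0.182789
  f(a) × f(c) < 0, new interval: [0.525000, 0.686250]
Iteration 4:
  c_4 = (0.525000 + 0.686250)/2 = 0.605625
  f(c_4) = f(0.605625) = -0.059892
  f(a) × f(c) < 0, new interval: [0.525000, 0.605625]

After 4 iteration(s), the approximation is c_4 = 0.605625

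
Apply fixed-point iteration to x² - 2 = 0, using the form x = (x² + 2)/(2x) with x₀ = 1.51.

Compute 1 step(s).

Equation: x² - 2 = 0
Fixed-point form: x = (x² + 2)/(2x)
x₀ = 1.51

x_1 = g(1.510000) = 1.417252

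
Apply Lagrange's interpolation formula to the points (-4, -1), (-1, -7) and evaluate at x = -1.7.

Lagrange interpolation formula:
P(x) = Σ yᵢ × Lᵢ(x)
where Lᵢ(x) = Π_{j≠i} (x - xⱼ)/(xᵢ - xⱼ)

L_0(-1.7) = (-1.7 - (-1))/(-4 - (-1)) = 0.233333
L_1(-1.7) = (-1.7 - (-4))/(-1 - (-4)) = 0.766667

P(-1.7) = (-1)×L_0(-1.7) + (-7)×L_1(-1.7)
P(-1.7) = -5.600000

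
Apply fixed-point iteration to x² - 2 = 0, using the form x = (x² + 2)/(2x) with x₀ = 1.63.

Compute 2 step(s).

Equation: x² - 2 = 0
Fixed-point form: x = (x² + 2)/(2x)
x₀ = 1.63

x_1 = g(1.630000) = 1.428497
x_2 = g(1.428497) = 1.414285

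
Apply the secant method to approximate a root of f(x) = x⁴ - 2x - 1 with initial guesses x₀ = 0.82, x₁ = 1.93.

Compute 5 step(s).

f(x) = x⁴ - 2x - 1
x₀ = 0.82, x₁ = 1.93

Secant formula: x_{n+1} = x_n - f(x_n)(x_n - x_{n-1})/(f(x_n) - f(x_{n-1}))

Iteration 1:
  f(0.820000) = -2.187878
  f(1.930000) = 9.014880
  x_2 = 1.930000 - 9.014880×(1.930000 - 0.820000)/(9.014880 - (-2.187878))
       = 1.036781
Iteration 2:
  f(1.930000) = 9.014880
  f(1.036781) = -1.918120
  x_3 = 1.036781 - (-1.918120)×(1.036781 - 1.930000)/(-1.918120 - 9.014880)
       = 1.193490
Iteration 3:
  f(1.036781) = -1.918120
  f(1.193490) = -1.358012
  x_4 = 1.193490 - (-1.358012)×(1.193490 - 1.036781)/(-1.358012 - (-1.918120))
       = 1.573439
Iteration 4:
  f(1.193490) = -1.358012
  f(1.573439) = 1.982270
  x_5 = 1.573439 - 1.982270×(1.573439 - 1.193490)/(1.982270 - (-1.358012))
       = 1.347961
Iteration 5:
  f(1.573439) = 1.982270
  f(1.347961) = -0.394438
  x_6 = 1.347961 - (-0.394438)×(1.347961 - 1.573439)/(-0.394438 - 1.982270)
       = 1.385381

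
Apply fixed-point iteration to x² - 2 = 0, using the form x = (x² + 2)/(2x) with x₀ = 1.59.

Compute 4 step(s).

Equation: x² - 2 = 0
Fixed-point form: x = (x² + 2)/(2x)
x₀ = 1.59

x_1 = g(1.590000) = 1.423931
x_2 = g(1.423931) = 1.414247
x_3 = g(1.414247) = 1.414214
x_4 = g(1.414214) = 1.414214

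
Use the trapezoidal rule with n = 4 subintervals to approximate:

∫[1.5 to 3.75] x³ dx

f(x) = x³
a = 1.5, b = 3.75, n = 4
h = (b - a)/n = 0.562500

Trapezoidal rule: (h/2)[f(x₀) + 2f(x₁) + 2f(x₂) + ... + f(xₙ)]

x_0 = 1.5000, f(x_0) = 3.375000, coefficient = 1
x_1 = 2.0625, f(x_1) = 8.773682, coefficient = 2
x_2 = 2.6250, f(x_2) = 18.087891, coefficient = 2
x_3 = 3.1875, f(x_3) = 32.385498, coefficient = 2
x_4 = 3.7500, f(x_4) = 52.734375, coefficient = 1

I ≈ (0.562500/2) × 174.603516 = 49.107239
Exact value: 48.172852
Error: 0.934387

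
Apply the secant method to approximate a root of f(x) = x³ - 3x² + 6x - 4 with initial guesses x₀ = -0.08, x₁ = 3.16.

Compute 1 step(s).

f(x) = x³ - 3x² + 6x - 4
x₀ = -0.08, x₁ = 3.16

Secant formula: x_{n+1} = x_n - f(x_n)(x_n - x_{n-1})/(f(x_n) - f(x_{n-1}))

Iteration 1:
  f(-0.080000) = -4.499712
  f(3.160000) = 16.557696
  x_2 = 3.160000 - 16.557696×(3.160000 - (-0.080000))/(16.557696 - (-4.499712))
       = 0.612349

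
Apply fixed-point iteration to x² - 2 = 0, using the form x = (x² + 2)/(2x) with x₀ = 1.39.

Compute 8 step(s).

Equation: x² - 2 = 0
Fixed-point form: x = (x² + 2)/(2x)
x₀ = 1.39

x_1 = g(1.390000) = 1.414424
x_2 = g(1.414424) = 1.414214
x_3 = g(1.414214) = 1.414214
x_4 = g(1.414214) = 1.414214
x_5 = g(1.414214) = 1.414214
x_6 = g(1.414214) = 1.414214
x_7 = g(1.414214) = 1.414214
x_8 = g(1.414214) = 1.414214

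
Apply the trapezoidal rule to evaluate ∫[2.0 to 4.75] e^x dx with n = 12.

f(x) = e^x
a = 2.0, b = 4.75, n = 12
h = (b - a)/n = 0.229167

Trapezoidal rule: (h/2)[f(x₀) + 2f(x₁) + 2f(x₂) + ... + f(xₙ)]

x_0 = 2.0000, f(x_0) = 7.389056, coefficient = 1
x_1 = 2.2292, f(x_1) = 9.292119, coefficient = 2
x_2 = 2.4583, f(x_2) = 11.685320, coefficient = 2
x_3 = 2.6875, f(x_3) = 14.694893, coefficient = 2
x_4 = 2.9167, f(x_4) = 18.479586, coefficient = 2
x_5 = 3.1458, f(x_5) = 23.239033, coefficient = 2
x_6 = 3.3750, f(x_6) = 29.224284, coefficient = 2
x_7 = 3.6042, f(x_7) = 36.751045, coefficient = 2
x_8 = 3.8333, f(x_8) = 46.216336, coefficient = 2
x_9 = 4.0625, f(x_9) = 58.119428, coefficient = 2
x_10 = 4.2917, f(x_10) = 73.088181, coefficient = 2
x_11 = 4.5208, f(x_11) = 91.912160, coefficient = 2
x_12 = 4.7500, f(x_12) = 115.584285, coefficient = 1

I ≈ (0.229167/2) × 948.378110 = 108.668325
Exact value: 108.195228
Error: 0.473097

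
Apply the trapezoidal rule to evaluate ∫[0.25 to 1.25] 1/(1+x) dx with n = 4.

f(x) = 1/(1+x)
a = 0.25, b = 1.25, n = 4
h = (b - a)/n = 0.250000

Trapezoidal rule: (h/2)[f(x₀) + 2f(x₁) + 2f(x₂) + ... + f(xₙ)]

x_0 = 0.2500, f(x_0) = 0.800000, coefficient = 1
x_1 = 0.5000, f(x_1) = 0.666667, coefficient = 2
x_2 = 0.7500, f(x_2) = 0.571429, coefficient = 2
x_3 = 1.0000, f(x_3) = 0.500000, coefficient = 2
x_4 = 1.2500, f(x_4) = 0.444444, coefficient = 1

I ≈ (0.250000/2) × 4.720635 = 0.590079
Exact value: 0.587787
Error: 0.002293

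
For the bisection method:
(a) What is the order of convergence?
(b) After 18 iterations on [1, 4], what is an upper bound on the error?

(a) Bisection has linear (order 1) convergence; the error is halved each step.

(b) Error bound = (b-a)/2^n = (4 - 1)/2^{18}
    = 3/2^{18}

(a) 1 (linear); (b) error ≤ 1.14e-05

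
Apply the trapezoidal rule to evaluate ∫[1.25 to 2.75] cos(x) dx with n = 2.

f(x) = cos(x)
a = 1.25, b = 2.75, n = 2
h = (b - a)/n = 0.750000

Trapezoidal rule: (h/2)[f(x₀) + 2f(x₁) + 2f(x₂) + ... + f(xₙ)]

x_0 = 1.2500, f(x_0) = 0.315322, coefficient = 1
x_1 = 2.0000, f(x_1) = -0.416147, coefficient = 2
x_2 = 2.7500, f(x_2) = -0.924302, coefficient = 1

I ≈ (0.750000/2) × -1.441274 = -0.540478
Exact value: -0.567324
Error: 0.026846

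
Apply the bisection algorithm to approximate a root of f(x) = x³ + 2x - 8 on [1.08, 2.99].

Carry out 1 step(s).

f(x) = x³ + 2x - 8
Initial interval: [1.08, 2.99]

Iteration 1:
  c_1 = (1.080000 + 2.990000)/2 = 2.035000
  f(c_1) = f(2.035000) = 4.497393
  f(a) × f(c) < 0, new interval: [1.080000, 2.035000]

After 1 iteration(s), the approximation is c_1 = 2.035000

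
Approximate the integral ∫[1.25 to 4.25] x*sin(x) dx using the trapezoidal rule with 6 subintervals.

f(x) = x*sin(x)
a = 1.25, b = 4.25, n = 6
h = (b - a)/n = 0.500000

Trapezoidal rule: (h/2)[f(x₀) + 2f(x₁) + 2f(x₂) + ... + f(xₙ)]

x_0 = 1.2500, f(x_0) = 1.186231, coefficient = 1
x_1 = 1.7500, f(x_1) = 1.721975, coefficient = 2
x_2 = 2.2500, f(x_2) = 1.750665, coefficient = 2
x_3 = 2.7500, f(x_3) = 1.049568, coefficient = 2
x_4 = 3.2500, f(x_4) = -0.351634, coefficient = 2
x_5 = 3.7500, f(x_5) = -2.143355, coefficient = 2
x_6 = 4.2500, f(x_6) = -3.803705, coefficient = 1

I ≈ (0.500000/2) × 1.436963 = 0.359241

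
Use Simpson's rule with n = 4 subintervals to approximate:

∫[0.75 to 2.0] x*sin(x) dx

f(x) = x*sin(x)
a = 0.75, b = 2.0, n = 4
h = (b - a)/n = 0.312500

Simpson's rule: (h/3)[f(x₀) + 4f(x₁) + 2f(x₂) + ... + f(xₙ)]

x_0 = 0.7500, f(x_0) = 0.511229, coefficient = 1
x_1 = 1.0625, f(x_1) = 0.928173, coefficient = 4
x_2 = 1.3750, f(x_2) = 1.348728, coefficient = 2
x_3 = 1.6875, f(x_3) = 1.676021, coefficient = 4
x_4 = 2.0000, f(x_4) = 1.818595, coefficient = 1

I ≈ (0.312500/3) × 15.444059 = 1.608756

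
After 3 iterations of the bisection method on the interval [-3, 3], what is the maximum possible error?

Bisection error bound: |error| ≤ (b-a)/2^n
|error| ≤ (3 - (-3))/2^3 = 6/2^3
|error| ≤ 0.7500000000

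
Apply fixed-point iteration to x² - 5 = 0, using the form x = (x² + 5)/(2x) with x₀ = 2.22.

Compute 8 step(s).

Equation: x² - 5 = 0
Fixed-point form: x = (x² + 5)/(2x)
x₀ = 2.22

x_1 = g(2.220000) = 2.236126
x_2 = g(2.236126) = 2.236068
x_3 = g(2.236068) = 2.236068
x_4 = g(2.236068) = 2.236068
x_5 = g(2.236068) = 2.236068
x_6 = g(2.236068) = 2.236068
x_7 = g(2.236068) = 2.236068
x_8 = g(2.236068) = 2.236068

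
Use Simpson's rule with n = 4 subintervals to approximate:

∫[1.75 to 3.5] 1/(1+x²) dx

f(x) = 1/(1+x²)
a = 1.75, b = 3.5, n = 4
h = (b - a)/n = 0.437500

Simpson's rule: (h/3)[f(x₀) + 4f(x₁) + 2f(x₂) + ... + f(xₙ)]

x_0 = 1.7500, f(x_0) = 0.246154, coefficient = 1
x_1 = 2.1875, f(x_1) = 0.172856, coefficient = 4
x_2 = 2.6250, f(x_2) = 0.126733, coefficient = 2
x_3 = 3.0625, f(x_3) = 0.096349, coefficient = 4
x_4 = 3.5000, f(x_4) = 0.075472, coefficient = 1

I ≈ (0.437500/3) × 1.651913 = 0.240904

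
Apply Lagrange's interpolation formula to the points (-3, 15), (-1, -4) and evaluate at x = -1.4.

Lagrange interpolation formula:
P(x) = Σ yᵢ × Lᵢ(x)
where Lᵢ(x) = Π_{j≠i} (x - xⱼ)/(xᵢ - xⱼ)

L_0(-1.4) = (-1.4 - (-1))/(-3 - (-1)) = 0.200000
L_1(-1.4) = (-1.4 - (-3))/(-1 - (-3)) = 0.800000

P(-1.4) = 15×L_0(-1.4) + (-4)×L_1(-1.4)
P(-1.4) = -0.200000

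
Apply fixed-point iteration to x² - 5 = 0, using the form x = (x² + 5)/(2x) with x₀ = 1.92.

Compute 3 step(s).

Equation: x² - 5 = 0
Fixed-point form: x = (x² + 5)/(2x)
x₀ = 1.92

x_1 = g(1.920000) = 2.262083
x_2 = g(2.262083) = 2.236218
x_3 = g(2.236218) = 2.236068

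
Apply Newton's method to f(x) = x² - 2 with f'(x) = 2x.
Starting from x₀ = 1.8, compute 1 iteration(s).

f(x) = x² - 2
f'(x) = 2x
x₀ = 1.8

Newton-Raphson formula: x_{n+1} = x_n - f(x_n)/f'(x_n)

Iteration 1:
  f(1.800000) = 1.240000
  f'(1.800000) = 3.600000
  x_1 = 1.800000 - 1.240000/3.600000 = 1.455556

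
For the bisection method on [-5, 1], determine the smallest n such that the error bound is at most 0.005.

We need (b-a)/2^n ≤ 0.005
(1 - (-5))/2^n ≤ 0.005
6/2^n ≤ 0.005
2^n ≥ 1200
n ≥ log₂(1200) = 10.23
n ≥ 11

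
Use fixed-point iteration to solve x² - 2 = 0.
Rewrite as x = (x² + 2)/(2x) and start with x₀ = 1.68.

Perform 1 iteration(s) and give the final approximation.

Equation: x² - 2 = 0
Fixed-point form: x = (x² + 2)/(2x)
x₀ = 1.68

x_1 = g(1.680000) = 1.435238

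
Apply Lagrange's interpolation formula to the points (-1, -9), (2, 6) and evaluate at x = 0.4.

Lagrange interpolation formula:
P(x) = Σ yᵢ × Lᵢ(x)
where Lᵢ(x) = Π_{j≠i} (x - xⱼ)/(xᵢ - xⱼ)

L_0(0.4) = (0.4 - 2)/(-1 - 2) = 0.533333
L_1(0.4) = (0.4 - (-1))/(2 - (-1)) = 0.466667

P(0.4) = (-9)×L_0(0.4) + 6×L_1(0.4)
P(0.4) = -2.000000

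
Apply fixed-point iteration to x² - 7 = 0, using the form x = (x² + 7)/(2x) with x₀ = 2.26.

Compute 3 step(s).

Equation: x² - 7 = 0
Fixed-point form: x = (x² + 7)/(2x)
x₀ = 2.26

x_1 = g(2.260000) = 2.678673
x_2 = g(2.678673) = 2.645954
x_3 = g(2.645954) = 2.645751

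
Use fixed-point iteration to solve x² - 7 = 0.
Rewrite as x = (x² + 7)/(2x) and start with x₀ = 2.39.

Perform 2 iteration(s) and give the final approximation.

Equation: x² - 7 = 0
Fixed-point form: x = (x² + 7)/(2x)
x₀ = 2.39

x_1 = g(2.390000) = 2.659435
x_2 = g(2.659435) = 2.645787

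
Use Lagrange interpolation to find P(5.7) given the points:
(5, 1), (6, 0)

Lagrange interpolation formula:
P(x) = Σ yᵢ × Lᵢ(x)
where Lᵢ(x) = Π_{j≠i} (x - xⱼ)/(xᵢ - xⱼ)

L_0(5.7) = (5.7 - 6)/(5 - 6) = 0.300000
L_1(5.7) = (5.7 - 5)/(6 - 5) = 0.700000

P(5.7) = 1×L_0(5.7) + 0×L_1(5.7)
P(5.7) = 0.300000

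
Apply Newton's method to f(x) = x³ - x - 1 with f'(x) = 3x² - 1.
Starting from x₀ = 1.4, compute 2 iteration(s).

f(x) = x³ - x - 1
f'(x) = 3x² - 1
x₀ = 1.4

Newton-Raphson formula: x_{n+1} = x_n - f(x_n)/f'(x_n)

Iteration 1:
  f(1.400000) = 0.344000
  f'(1.400000) = 4.880000
  x_1 = 1.400000 - 0.344000/4.880000 = 1.329508
Iteration 2:
  f(1.329508) = 0.020520
  f'(1.329508) = 4.302776
  x_2 = 1.329508 - 0.020520/4.302776 = 1.324739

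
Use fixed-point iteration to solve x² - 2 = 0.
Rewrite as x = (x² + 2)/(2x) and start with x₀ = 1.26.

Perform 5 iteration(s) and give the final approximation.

Equation: x² - 2 = 0
Fixed-point form: x = (x² + 2)/(2x)
x₀ = 1.26

x_1 = g(1.260000) = 1.423651
x_2 = g(1.423651) = 1.414245
x_3 = g(1.414245) = 1.414214
x_4 = g(1.414214) = 1.414214
x_5 = g(1.414214) = 1.414214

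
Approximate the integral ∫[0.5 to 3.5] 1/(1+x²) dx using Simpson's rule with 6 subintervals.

f(x) = 1/(1+x²)
a = 0.5, b = 3.5, n = 6
h = (b - a)/n = 0.500000

Simpson's rule: (h/3)[f(x₀) + 4f(x₁) + 2f(x₂) + ... + f(xₙ)]

x_0 = 0.5000, f(x_0) = 0.800000, coefficient = 1
x_1 = 1.0000, f(x_1) = 0.500000, coefficient = 4
x_2 = 1.5000, f(x_2) = 0.307692, coefficient = 2
x_3 = 2.0000, f(x_3) = 0.200000, coefficient = 4
x_4 = 2.5000, f(x_4) = 0.137931, coefficient = 2
x_5 = 3.0000, f(x_5) = 0.100000, coefficient = 4
x_6 = 3.5000, f(x_6) = 0.075472, coefficient = 1

I ≈ (0.500000/3) × 4.966718 = 0.827786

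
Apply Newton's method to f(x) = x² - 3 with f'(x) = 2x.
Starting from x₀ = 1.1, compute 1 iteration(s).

f(x) = x² - 3
f'(x) = 2x
x₀ = 1.1

Newton-Raphson formula: x_{n+1} = x_n - f(x_n)/f'(x_n)

Iteration 1:
  f(1.100000) = -1.790000
  f'(1.100000) = 2.200000
  x_1 = 1.100000 - (-1.790000)/2.200000 = 1.913636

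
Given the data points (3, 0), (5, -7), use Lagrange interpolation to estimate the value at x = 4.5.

Lagrange interpolation formula:
P(x) = Σ yᵢ × Lᵢ(x)
where Lᵢ(x) = Π_{j≠i} (x - xⱼ)/(xᵢ - xⱼ)

L_0(4.5) = (4.5 - 5)/(3 - 5) = 0.250000
L_1(4.5) = (4.5 - 3)/(5 - 3) = 0.750000

P(4.5) = 0×L_0(4.5) + (-7)×L_1(4.5)
P(4.5) = -5.250000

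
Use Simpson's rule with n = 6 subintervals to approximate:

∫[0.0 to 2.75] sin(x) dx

f(x) = sin(x)
a = 0.0, b = 2.75, n = 6
h = (b - a)/n = 0.458333

Simpson's rule: (h/3)[f(x₀) + 4f(x₁) + 2f(x₂) + ... + f(xₙ)]

x_0 = 0.0000, f(x_0) = 0.000000, coefficient = 1
x_1 = 0.4583, f(x_1) = 0.442454, coefficient = 4
x_2 = 0.9167, f(x_2) = 0.793578, coefficient = 2
x_3 = 1.3750, f(x_3) = 0.980893, coefficient = 4
x_4 = 1.8333, f(x_4) = 0.965735, coefficient = 2
x_5 = 2.2917, f(x_5) = 0.751232, coefficient = 4
x_6 = 2.7500, f(x_6) = 0.381661, coefficient = 1

I ≈ (0.458333/3) × 12.598601 = 1.924786
Exact value: 1.924302
Error: 0.000484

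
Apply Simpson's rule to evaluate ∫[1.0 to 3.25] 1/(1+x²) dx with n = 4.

f(x) = 1/(1+x²)
a = 1.0, b = 3.25, n = 4
h = (b - a)/n = 0.562500

Simpson's rule: (h/3)[f(x₀) + 4f(x₁) + 2f(x₂) + ... + f(xₙ)]

x_0 = 1.0000, f(x_0) = 0.500000, coefficient = 1
x_1 = 1.5625, f(x_1) = 0.290579, coefficient = 4
x_2 = 2.1250, f(x_2) = 0.181303, coefficient = 2
x_3 = 2.6875, f(x_3) = 0.121615, coefficient = 4
x_4 = 3.2500, f(x_4) = 0.086486, coefficient = 1

I ≈ (0.562500/3) × 2.597869 = 0.487100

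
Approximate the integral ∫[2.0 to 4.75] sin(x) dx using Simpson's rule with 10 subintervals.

f(x) = sin(x)
a = 2.0, b = 4.75, n = 10
h = (b - a)/n = 0.275000

Simpson's rule: (h/3)[f(x₀) + 4f(x₁) + 2f(x₂) + ... + f(xₙ)]

x_0 = 2.0000, f(x_0) = 0.909297, coefficient = 1
x_1 = 2.2750, f(x_1) = 0.762127, coefficient = 4
x_2 = 2.5500, f(x_2) = 0.557684, coefficient = 2
x_3 = 2.8250, f(x_3) = 0.311330, coefficient = 4
x_4 = 3.1000, f(x_4) = 0.041581, coefficient = 2
x_5 = 3.3750, f(x_5) = -0.231294, coefficient = 4
x_6 = 3.6500, f(x_6) = -0.486787, coefficient = 2
x_7 = 3.9250, f(x_7) = -0.705698, coefficient = 4
x_8 = 4.2000, f(x_8) = -0.871576, coefficient = 2
x_9 = 4.4750, f(x_9) = -0.971955, coefficient = 4
x_10 = 4.7500, f(x_10) = -0.999293, coefficient = 1

I ≈ (0.275000/3) × -4.950148 = -0.453764
Exact value: -0.453749
Error: 0.000015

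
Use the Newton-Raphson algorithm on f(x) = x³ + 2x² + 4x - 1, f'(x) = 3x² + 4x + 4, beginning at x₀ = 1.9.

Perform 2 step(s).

f(x) = x³ + 2x² + 4x - 1
f'(x) = 3x² + 4x + 4
x₀ = 1.9

Newton-Raphson formula: x_{n+1} = x_n - f(x_n)/f'(x_n)

Iteration 1:
  f(1.900000) = 20.679000
  f'(1.900000) = 22.430000
  x_1 = 1.900000 - 20.679000/22.430000 = 0.978065
Iteration 2:
  f(0.978065) = 5.761111
  f'(0.978065) = 10.782094
  x_2 = 0.978065 - 5.761111/10.782094 = 0.443743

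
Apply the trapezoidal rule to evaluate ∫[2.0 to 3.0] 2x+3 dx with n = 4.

f(x) = 2x+3
a = 2.0, b = 3.0, n = 4
h = (b - a)/n = 0.250000

Trapezoidal rule: (h/2)[f(x₀) + 2f(x₁) + 2f(x₂) + ... + f(xₙ)]

x_0 = 2.0000, f(x_0) = 7.000000, coefficient = 1
x_1 = 2.2500, f(x_1) = 7.500000, coefficient = 2
x_2 = 2.5000, f(x_2) = 8.000000, coefficient = 2
x_3 = 2.7500, f(x_3) = 8.500000, coefficient = 2
x_4 = 3.0000, f(x_4) = 9.000000, coefficient = 1

I ≈ (0.250000/2) × 64.000000 = 8.000000
Exact value: 8.000000
Error: 0.000000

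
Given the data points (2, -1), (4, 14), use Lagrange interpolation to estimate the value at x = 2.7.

Lagrange interpolation formula:
P(x) = Σ yᵢ × Lᵢ(x)
where Lᵢ(x) = Π_{j≠i} (x - xⱼ)/(xᵢ - xⱼ)

L_0(2.7) = (2.7 - 4)/(2 - 4) = 0.650000
L_1(2.7) = (2.7 - 2)/(4 - 2) = 0.350000

P(2.7) = (-1)×L_0(2.7) + 14×L_1(2.7)
P(2.7) = 4.250000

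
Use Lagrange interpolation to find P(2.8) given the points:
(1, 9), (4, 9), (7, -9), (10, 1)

Lagrange interpolation formula:
P(x) = Σ yᵢ × Lᵢ(x)
where Lᵢ(x) = Π_{j≠i} (x - xⱼ)/(xᵢ - xⱼ)

L_0(2.8) = (2.8 - 4)/(1 - 4) × (2.8 - 7)/(1 - 7) × (2.8 - 10)/(1 - 10) = 0.224000
L_1(2.8) = (2.8 - 1)/(4 - 1) × (2.8 - 7)/(4 - 7) × (2.8 - 10)/(4 - 10) = 1.008000
L_2(2.8) = (2.8 - 1)/(7 - 1) × (2.8 - 4)/(7 - 4) × (2.8 - 10)/(7 - 10) = -0.288000
L_3(2.8) = (2.8 - 1)/(10 - 1) × (2.8 - 4)/(10 - 4) × (2.8 - 7)/(10 - 7) = 0.056000

P(2.8) = 9×L_0(2.8) + 9×L_1(2.8) + (-9)×L_2(2.8) + 1×L_3(2.8)
P(2.8) = 13.736000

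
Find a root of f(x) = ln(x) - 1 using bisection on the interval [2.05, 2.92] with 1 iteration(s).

f(x) = ln(x) - 1
Initial interval: [2.05, 2.92]

Iteration 1:
  c_1 = (2.050000 + 2.920000)/2 = 2.485000
  f(c_1) = f(2.485000) = -0.089727
  f(a) × f(c) ≥ 0, new interval: [2.485000, 2.920000]

After 1 iteration(s), the approximation is c_1 = 2.485000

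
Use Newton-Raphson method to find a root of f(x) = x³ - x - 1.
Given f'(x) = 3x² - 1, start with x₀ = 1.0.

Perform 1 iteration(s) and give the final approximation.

f(x) = x³ - x - 1
f'(x) = 3x² - 1
x₀ = 1.0

Newton-Raphson formula: x_{n+1} = x_n - f(x_n)/f'(x_n)

Iteration 1:
  f(1.000000) = -1.000000
  f'(1.000000) = 2.000000
  x_1 = 1.000000 - (-1.000000)/2.000000 = 1.500000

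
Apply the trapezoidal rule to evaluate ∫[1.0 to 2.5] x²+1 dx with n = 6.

f(x) = x²+1
a = 1.0, b = 2.5, n = 6
h = (b - a)/n = 0.250000

Trapezoidal rule: (h/2)[f(x₀) + 2f(x₁) + 2f(x₂) + ... + f(xₙ)]

x_0 = 1.0000, f(x_0) = 2.000000, coefficient = 1
x_1 = 1.2500, f(x_1) = 2.562500, coefficient = 2
x_2 = 1.5000, f(x_2) = 3.250000, coefficient = 2
x_3 = 1.7500, f(x_3) = 4.062500, coefficient = 2
x_4 = 2.0000, f(x_4) = 5.000000, coefficient = 2
x_5 = 2.2500, f(x_5) = 6.062500, coefficient = 2
x_6 = 2.5000, f(x_6) = 7.250000, coefficient = 1

I ≈ (0.250000/2) × 51.125000 = 6.390625
Exact value: 6.375000
Error: 0.015625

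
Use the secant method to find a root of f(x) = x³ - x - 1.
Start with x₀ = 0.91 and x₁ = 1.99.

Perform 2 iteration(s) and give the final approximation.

f(x) = x³ - x - 1
x₀ = 0.91, x₁ = 1.99

Secant formula: x_{n+1} = x_n - f(x_n)(x_n - x_{n-1})/(f(x_n) - f(x_{n-1}))

Iteration 1:
  f(0.910000) = -1.156429
  f(1.990000) = 4.890599
  x_2 = 1.990000 - 4.890599×(1.990000 - 0.910000)/(4.890599 - (-1.156429))
       = 1.116538
Iteration 2:
  f(1.990000) = 4.890599
  f(1.116538) = -0.724597
  x_3 = 1.116538 - (-0.724597)×(1.116538 - 1.990000)/(-0.724597 - 4.890599)
       = 1.229252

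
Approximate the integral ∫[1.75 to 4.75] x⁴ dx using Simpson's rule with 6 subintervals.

f(x) = x⁴
a = 1.75, b = 4.75, n = 6
h = (b - a)/n = 0.500000

Simpson's rule: (h/3)[f(x₀) + 4f(x₁) + 2f(x₂) + ... + f(xₙ)]

x_0 = 1.7500, f(x_0) = 9.378906, coefficient = 1
x_1 = 2.2500, f(x_1) = 25.628906, coefficient = 4
x_2 = 2.7500, f(x_2) = 57.191406, coefficient = 2
x_3 = 3.2500, f(x_3) = 111.566406, coefficient = 4
x_4 = 3.7500, f(x_4) = 197.753906, coefficient = 2
x_5 = 4.2500, f(x_5) = 326.253906, coefficient = 4
x_6 = 4.7500, f(x_6) = 509.066406, coefficient = 1

I ≈ (0.500000/3) × 2882.132812 = 480.355469
Exact value: 480.330469
Error: 0.025000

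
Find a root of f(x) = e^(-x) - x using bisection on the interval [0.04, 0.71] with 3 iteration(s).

f(x) = e^(-x) - x
Initial interval: [0.04, 0.71]

Iteration 1:
  c_1 = (0.040000 + 0.710000)/2 = 0.375000
  f(c_1) = f(0.375000) = 0.312289
  f(a) × f(c) ≥ 0, new interval: [0.375000, 0.710000]
Iteration 2:
  c_2 = (0.375000 + 0.710000)/2 = 0.542500
  f(c_2) = f(0.542500) = 0.038793
  f(a) × f(c) ≥ 0, new interval: [0.542500, 0.710000]
Iteration 3:
  c_3 = (0.542500 + 0.710000)/2 = 0.626250
  f(c_3) = f(0.626250) = -0.091657
  f(a) × f(c) < 0, new interval: [0.542500, 0.626250]

After 3 iteration(s), the approximation is c_3 = 0.626250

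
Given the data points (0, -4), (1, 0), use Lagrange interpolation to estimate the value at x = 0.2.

Lagrange interpolation formula:
P(x) = Σ yᵢ × Lᵢ(x)
where Lᵢ(x) = Π_{j≠i} (x - xⱼ)/(xᵢ - xⱼ)

L_0(0.2) = (0.2 - 1)/(0 - 1) = 0.800000
L_1(0.2) = (0.2 - 0)/(1 - 0) = 0.200000

P(0.2) = (-4)×L_0(0.2) + 0×L_1(0.2)
P(0.2) = -3.200000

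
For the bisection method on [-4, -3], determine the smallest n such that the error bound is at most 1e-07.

We need (b-a)/2^n ≤ 1e-07
(-3 - (-4))/2^n ≤ 1e-07
1/2^n ≤ 1e-07
2^n ≥ 10000000
n ≥ log₂(10000000) = 23.25
n ≥ 24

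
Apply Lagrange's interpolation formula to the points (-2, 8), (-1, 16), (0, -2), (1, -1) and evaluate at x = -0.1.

Lagrange interpolation formula:
P(x) = Σ yᵢ × Lᵢ(x)
where Lᵢ(x) = Π_{j≠i} (x - xⱼ)/(xᵢ - xⱼ)

L_0(-0.1) = (-0.1 - (-1))/(-2 - (-1)) × (-0.1 - 0)/(-2 - 0) × (-0.1 - 1)/(-2 - 1) = -0.016500
L_1(-0.1) = (-0.1 - (-2))/(-1 - (-2)) × (-0.1 - 0)/(-1 - 0) × (-0.1 - 1)/(-1 - 1) = 0.104500
L_2(-0.1) = (-0.1 - (-2))/(0 - (-2)) × (-0.1 - (-1))/(0 - (-1)) × (-0.1 - 1)/(0 - 1) = 0.940500
L_3(-0.1) = (-0.1 - (-2))/(1 - (-2)) × (-0.1 - (-1))/(1 - (-1)) × (-0.1 - 0)/(1 - 0) = -0.028500

P(-0.1) = 8×L_0(-0.1) + 16×L_1(-0.1) + (-2)×L_2(-0.1) + (-1)×L_3(-0.1)
P(-0.1) = -0.312500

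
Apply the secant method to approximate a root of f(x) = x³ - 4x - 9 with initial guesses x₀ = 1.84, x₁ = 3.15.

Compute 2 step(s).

f(x) = x³ - 4x - 9
x₀ = 1.84, x₁ = 3.15

Secant formula: x_{n+1} = x_n - f(x_n)(x_n - x_{n-1})/(f(x_n) - f(x_{n-1}))

Iteration 1:
  f(1.840000) = -10.130496
  f(3.150000) = 9.655875
  x_2 = 3.150000 - 9.655875×(3.150000 - 1.840000)/(9.655875 - (-10.130496))
       = 2.510712
Iteration 2:
  f(3.150000) = 9.655875
  f(2.510712) = -3.216141
  x_3 = 2.510712 - (-3.216141)×(2.510712 - 3.150000)/(-3.216141 - 9.655875)
       = 2.670441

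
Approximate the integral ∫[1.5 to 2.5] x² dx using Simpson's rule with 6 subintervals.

f(x) = x²
a = 1.5, b = 2.5, n = 6
h = (b - a)/n = 0.166667

Simpson's rule: (h/3)[f(x₀) + 4f(x₁) + 2f(x₂) + ... + f(xₙ)]

x_0 = 1.5000, f(x_0) = 2.250000, coefficient = 1
x_1 = 1.6667, f(x_1) = 2.777778, coefficient = 4
x_2 = 1.8333, f(x_2) = 3.361111, coefficient = 2
x_3 = 2.0000, f(x_3) = 4.000000, coefficient = 4
x_4 = 2.1667, f(x_4) = 4.694444, coefficient = 2
x_5 = 2.3333, f(x_5) = 5.444444, coefficient = 4
x_6 = 2.5000, f(x_6) = 6.250000, coefficient = 1

I ≈ (0.166667/3) × 73.500000 = 4.083333
Exact value: 4.083333
Error: 0.000000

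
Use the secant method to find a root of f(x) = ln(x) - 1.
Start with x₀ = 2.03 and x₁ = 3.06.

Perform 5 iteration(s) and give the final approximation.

f(x) = ln(x) - 1
x₀ = 2.03, x₁ = 3.06

Secant formula: x_{n+1} = x_n - f(x_n)(x_n - x_{n-1})/(f(x_n) - f(x_{n-1}))

Iteration 1:
  f(2.030000) = -0.291964
  f(3.060000) = 0.118415
  x_2 = 3.060000 - 0.118415×(3.060000 - 2.030000)/(0.118415 - (-0.291964))
       = 2.762793
Iteration 2:
  f(3.060000) = 0.118415
  f(2.762793) = 0.016242
  x_3 = 2.762793 - 0.016242×(2.762793 - 3.060000)/(0.016242 - 0.118415)
       = 2.715547
Iteration 3:
  f(2.762793) = 0.016242
  f(2.715547) = -0.001007
  x_4 = 2.715547 - (-0.001007)×(2.715547 - 2.762793)/(-0.001007 - 0.016242)
       = 2.718304
Iteration 4:
  f(2.715547) = -0.001007
  f(2.718304) = 0.000008
  x_5 = 2.718304 - 0.000008×(2.718304 - 2.715547)/(0.000008 - (-0.001007))
       = 2.718282
Iteration 5:
  f(2.718304) = 0.000008
  f(2.718282) = 0.000000
  x_6 = 2.718282 - 0.000000×(2.718282 - 2.718304)/(0.000000 - 0.000008)
       = 2.718282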